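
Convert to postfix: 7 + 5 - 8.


Left to right (same or higher precedence on left)
Postfix: 7 5 + 8 -


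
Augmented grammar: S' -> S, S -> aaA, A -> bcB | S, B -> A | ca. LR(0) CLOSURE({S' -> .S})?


Start: S' -> .S
For each item with dot before a nonterminal B, add B -> .γ for every B-production
Closure: [S' -> .S, S -> .aaA]


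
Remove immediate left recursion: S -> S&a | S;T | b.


Left-recursive alternatives: S&a, S;T; non-recursive: b
Introduce S': S -> bS', S' -> &aS' | ;TS' | ε


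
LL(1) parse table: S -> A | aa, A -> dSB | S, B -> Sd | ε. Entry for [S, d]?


For [S, d]: 'd' ∈ FIRST(A)
Entry: S -> A


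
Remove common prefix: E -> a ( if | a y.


Common prefix: 'a'
Factored: E -> a E', E' -> ( if | y


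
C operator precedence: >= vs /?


'/' is multiplicative (level 10); '>=' is relational (level 7)
Higher level binds tighter
'/' has higher precedence than '>='


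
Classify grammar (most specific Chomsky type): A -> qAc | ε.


Single nonterminal LHS, but q^n c^n is not regular
Classification: Type 2 (Context-Free)


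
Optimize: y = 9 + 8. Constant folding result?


9 + 8 = 17 at compile time
Optimized: y = 17


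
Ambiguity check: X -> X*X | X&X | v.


'v*v&v' has two parse trees (no precedence encoded between * and &)
Ambiguous


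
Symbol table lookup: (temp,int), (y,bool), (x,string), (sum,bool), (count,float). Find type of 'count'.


Lookup 'count' → type float


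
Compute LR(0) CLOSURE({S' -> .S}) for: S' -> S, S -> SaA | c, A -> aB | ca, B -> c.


Start: S' -> .S
For each item with dot before a nonterminal B, add B -> .γ for every B-production
Closure: [S' -> .S, S -> .SaA, S -> .c]


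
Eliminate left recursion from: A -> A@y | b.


Left-recursive alternatives: A@y; non-recursive: b
Introduce A': A -> bA', A' -> @yA' | ε


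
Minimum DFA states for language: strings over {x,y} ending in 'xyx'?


Track the longest suffix of input matching a prefix of 'xyx': 4 classes (prefixes of length 0..3)
Minimal DFA: 4 states


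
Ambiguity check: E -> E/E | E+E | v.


'v/v+v' has two parse trees (no precedence encoded between / and +)
Ambiguous


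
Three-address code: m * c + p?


Break into single-operator statements:
t1 = m * c
t2 = t1 + p


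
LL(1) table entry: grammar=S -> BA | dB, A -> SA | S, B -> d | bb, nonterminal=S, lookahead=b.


For [S, b]: 'b' ∈ FIRST(BA)
Entry: S -> BA


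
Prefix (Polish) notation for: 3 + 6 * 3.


'*' binds tighter: tree is (+ 3 (* 6 3))
Prefix: + 3 * 6 3


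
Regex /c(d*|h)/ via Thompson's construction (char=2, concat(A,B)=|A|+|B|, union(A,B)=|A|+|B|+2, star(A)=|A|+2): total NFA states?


Syntax tree has 3 char leaf(s), 1 union(s), 1 star(s)
chars contribute 3×2 = 6; each union adds +2; each star adds +2
Total: 6 + 2 + 2 = 10 states


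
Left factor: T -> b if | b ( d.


Common prefix: 'b'
Factored: T -> b T', T' -> if | ( d


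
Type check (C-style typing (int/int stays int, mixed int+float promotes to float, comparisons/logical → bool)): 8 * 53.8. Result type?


Operand types: int * float
Rule: mixed int/float promotes to float; int/int stays int
Result type: float


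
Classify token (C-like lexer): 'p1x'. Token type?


Pattern: letter/underscore followed by alphanumerics, not a keyword
Type: IDENTIFIER


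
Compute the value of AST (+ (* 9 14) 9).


Evaluate inner: (* 9 14) = 126
Evaluate root: (+ 126 9) = 135
Result: 135


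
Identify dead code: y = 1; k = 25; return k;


y is assigned but never read
Dead: 'y = 1'


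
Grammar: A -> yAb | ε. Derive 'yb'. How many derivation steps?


Derivation: A => yAb => yb
Steps: 2


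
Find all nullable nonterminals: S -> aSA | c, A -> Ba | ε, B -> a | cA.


A nonterminal is nullable iff some alternative derives ε (directly, or every symbol in it is nullable)
Nullable: {A}


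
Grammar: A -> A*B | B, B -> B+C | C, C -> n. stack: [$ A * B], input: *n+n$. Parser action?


handle 'A*B' on top; lookahead ∈ FOLLOW(A) = {*, $}
Action: reduce (A -> A*B)


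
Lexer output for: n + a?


Scan left to right, longest-match per lexeme
Tokens: ID(n), OP(+), ID(a)


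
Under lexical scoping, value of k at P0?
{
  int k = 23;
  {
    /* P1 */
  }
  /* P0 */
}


k declared in the same block as P0
k = 23


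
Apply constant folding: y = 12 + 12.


12 + 12 = 24 at compile time
Optimized: y = 24


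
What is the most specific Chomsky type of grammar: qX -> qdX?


LHS has context (more than one symbol) and |LHS| ≤ |RHS|
Classification: Type 1 (Context-Sensitive)


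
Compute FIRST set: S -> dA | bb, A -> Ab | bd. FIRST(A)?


Per alternative of A: FIRST(Ab) = {b}; FIRST(bd) = {b}
FIRST(A) = {b}


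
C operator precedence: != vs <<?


'<<' is shift (level 8); '!=' is equality (level 6)
Higher level binds tighter
'<<' has higher precedence than '!='


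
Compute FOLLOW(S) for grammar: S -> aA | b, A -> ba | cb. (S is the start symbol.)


$ ∈ FOLLOW(S). For each A -> αBβ: add FIRST(β)\{ε} to FOLLOW(B); if β nullable, add FOLLOW(A).
FOLLOW(S) = {$}


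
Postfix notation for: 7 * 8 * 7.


Left to right (same or higher precedence on left)
Postfix: 7 8 * 7 *


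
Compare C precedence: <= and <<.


'<<' is shift (level 8); '<=' is relational (level 7)
Higher level binds tighter
'<<' has higher precedence than '<='


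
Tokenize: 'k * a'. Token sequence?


Scan left to right, longest-match per lexeme
Tokens: ID(k), OP(*), ID(a)


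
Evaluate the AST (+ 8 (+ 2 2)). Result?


Evaluate inner: (+ 2 2) = 4
Evaluate root: (+ 8 4) = 12
Result: 12


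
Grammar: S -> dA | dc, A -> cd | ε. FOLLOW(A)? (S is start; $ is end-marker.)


$ ∈ FOLLOW(S). For each A -> αBβ: add FIRST(β)\{ε} to FOLLOW(B); if β nullable, add FOLLOW(A).
FOLLOW(A) = {$}


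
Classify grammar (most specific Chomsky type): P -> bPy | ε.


Single nonterminal LHS, but b^n y^n is not regular
Classification: Type 2 (Context-Free)


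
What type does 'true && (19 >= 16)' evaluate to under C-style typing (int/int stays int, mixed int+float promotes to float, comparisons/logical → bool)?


Operand types: bool && bool
Rule: logical operators take bool operands and yield bool
Result type: bool


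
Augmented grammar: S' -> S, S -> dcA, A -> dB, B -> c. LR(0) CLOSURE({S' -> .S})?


Start: S' -> .S
For each item with dot before a nonterminal B, add B -> .γ for every B-production
Closure: [S' -> .S, S -> .dcA]


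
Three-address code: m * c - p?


Break into single-operator statements:
t1 = m * c
t2 = t1 - p


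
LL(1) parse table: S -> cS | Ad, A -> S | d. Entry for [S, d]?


For [S, d]: 'd' ∈ FIRST(Ad)
Entry: S -> Ad


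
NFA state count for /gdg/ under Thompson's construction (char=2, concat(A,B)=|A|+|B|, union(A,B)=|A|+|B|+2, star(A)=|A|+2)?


Syntax tree has 3 char leaf(s), 0 union(s), 0 star(s)
chars contribute 3×2 = 6; each union adds +2; each star adds +2
Total: 6 + 0 + 0 = 6 states


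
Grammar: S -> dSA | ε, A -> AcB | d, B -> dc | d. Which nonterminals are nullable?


A nonterminal is nullable iff some alternative derives ε (directly, or every symbol in it is nullable)
Nullable: {S}


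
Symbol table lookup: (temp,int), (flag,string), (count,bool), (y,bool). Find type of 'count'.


Lookup 'count' → type bool


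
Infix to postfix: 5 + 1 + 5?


Left to right (same or higher precedence on left)
Postfix: 5 1 + 5 +


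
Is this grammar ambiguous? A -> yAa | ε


balanced y^n…a^n: each string has a unique parse
Unambiguous


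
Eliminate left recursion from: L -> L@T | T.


Left-recursive alternatives: L@T; non-recursive: T
Introduce L': L -> TL', L' -> @TL' | ε


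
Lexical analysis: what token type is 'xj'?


Pattern: letter/underscore followed by alphanumerics, not a keyword
Type: IDENTIFIER


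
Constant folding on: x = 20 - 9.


20 - 9 = 11 at compile time
Optimized: x = 11


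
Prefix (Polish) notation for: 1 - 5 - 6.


left-to-right (same/higher precedence on left): tree is (- (- 1 5) 6)
Prefix: - - 1 5 6


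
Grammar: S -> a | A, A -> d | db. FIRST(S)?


Per alternative of S: FIRST(a) = {a}; FIRST(A) = {d}
FIRST(S) = {a, d}


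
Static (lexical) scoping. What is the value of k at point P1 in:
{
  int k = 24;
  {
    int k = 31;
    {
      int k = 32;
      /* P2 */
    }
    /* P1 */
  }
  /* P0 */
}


k declared in the same block as P1
k = 31


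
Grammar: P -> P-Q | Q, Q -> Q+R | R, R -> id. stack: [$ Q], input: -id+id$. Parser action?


lookahead ∉ {+} so Q won't extend; reduce P -> Q
Action: reduce (P -> Q)


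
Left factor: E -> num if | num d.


Common prefix: 'num'
Factored: E -> num E', E' -> if | d


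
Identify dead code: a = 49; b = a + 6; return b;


a is read by b's definition; b is returned
No dead code


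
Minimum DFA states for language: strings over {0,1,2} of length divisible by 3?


Track length mod 3: states 0..2, accept at 0
Minimal DFA: 3 states


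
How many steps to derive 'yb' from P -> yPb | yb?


Derivation: P => yb
Steps: 1


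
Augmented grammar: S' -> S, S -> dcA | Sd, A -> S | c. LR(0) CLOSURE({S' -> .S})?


Start: S' -> .S
For each item with dot before a nonterminal B, add B -> .γ for every B-production
Closure: [S' -> .S, S -> .dcA, S -> .Sd]


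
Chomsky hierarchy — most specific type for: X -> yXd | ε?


Single nonterminal LHS, but y^n d^n is not regular
Classification: Type 2 (Context-Free)


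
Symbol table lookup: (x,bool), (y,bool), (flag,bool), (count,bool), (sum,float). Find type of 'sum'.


Lookup 'sum' → type float


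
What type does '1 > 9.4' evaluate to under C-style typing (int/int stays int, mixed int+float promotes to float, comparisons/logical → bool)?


Operand types: int > float
Rule: comparison yields bool
Result type: bool


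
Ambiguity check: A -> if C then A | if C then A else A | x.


dangling else: 'if C then if C then x else x' parses two ways
Ambiguous


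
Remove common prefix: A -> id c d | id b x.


Common prefix: 'id'
Factored: A -> id A', A' -> c d | b x


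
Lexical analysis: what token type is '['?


Pattern: delimiter/punctuation
Type: PUNCTUATION


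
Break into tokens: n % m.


Scan left to right, longest-match per lexeme
Tokens: ID(n), OP(%), ID(m)


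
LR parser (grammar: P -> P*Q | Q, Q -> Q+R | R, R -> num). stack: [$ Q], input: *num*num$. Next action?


lookahead ∉ {+} so Q won't extend; reduce P -> Q
Action: reduce (P -> Q)


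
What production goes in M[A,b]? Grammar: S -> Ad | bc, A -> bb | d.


For [A, b]: 'b' ∈ FIRST(bb)
Entry: A -> bb


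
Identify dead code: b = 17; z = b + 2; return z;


b is read by z's definition; z is returned
No dead code


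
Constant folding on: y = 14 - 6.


14 - 6 = 8 at compile time
Optimized: y = 8


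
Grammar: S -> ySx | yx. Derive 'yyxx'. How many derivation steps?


Derivation: S => ySx => yyxx
Steps: 2


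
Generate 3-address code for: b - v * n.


Break into single-operator statements:
t1 = v * n
t2 = b - t1


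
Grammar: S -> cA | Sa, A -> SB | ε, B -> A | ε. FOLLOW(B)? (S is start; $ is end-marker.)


$ ∈ FOLLOW(S). For each A -> αBβ: add FIRST(β)\{ε} to FOLLOW(B); if β nullable, add FOLLOW(A).
FOLLOW(B) = {$, a, c}


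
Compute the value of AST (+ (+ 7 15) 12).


Evaluate inner: (+ 7 15) = 22
Evaluate root: (+ 22 12) = 34
Result: 34


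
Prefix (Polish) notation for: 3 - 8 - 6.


left-to-right (same/higher precedence on left): tree is (- (- 3 8) 6)
Prefix: - - 3 8 6


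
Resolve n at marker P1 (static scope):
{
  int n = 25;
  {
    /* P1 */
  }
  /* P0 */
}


P1's block does not declare n; resolves to the enclosing declaration at depth 0
n = 25


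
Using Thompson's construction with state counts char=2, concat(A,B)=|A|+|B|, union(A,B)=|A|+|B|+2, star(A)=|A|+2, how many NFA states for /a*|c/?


Syntax tree has 2 char leaf(s), 1 union(s), 1 star(s)
chars contribute 2×2 = 4; each union adds +2; each star adds +2
Total: 4 + 2 + 2 = 8 states


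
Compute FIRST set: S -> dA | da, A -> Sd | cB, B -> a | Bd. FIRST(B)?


Per alternative of B: FIRST(a) = {a}; FIRST(Bd) = {a}
FIRST(B) = {a}


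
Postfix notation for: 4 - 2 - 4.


Left to right (same or higher precedence on left)
Postfix: 4 2 - 4 -


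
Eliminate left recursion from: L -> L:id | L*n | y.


Left-recursive alternatives: L:id, L*n; non-recursive: y
Introduce L': L -> yL', L' -> :idL' | *nL' | ε


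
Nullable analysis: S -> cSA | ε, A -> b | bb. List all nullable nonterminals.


A nonterminal is nullable iff some alternative derives ε (directly, or every symbol in it is nullable)
Nullable: {S}


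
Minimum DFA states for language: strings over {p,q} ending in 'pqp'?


Track the longest suffix of input matching a prefix of 'pqp': 4 classes (prefixes of length 0..3)
Minimal DFA: 4 states


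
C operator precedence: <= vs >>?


'>>' is shift (level 8); '<=' is relational (level 7)
Higher level binds tighter
'>>' has higher precedence than '<='


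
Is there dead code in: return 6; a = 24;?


statement follows a return and is unreachable
Dead: 'a = 24'


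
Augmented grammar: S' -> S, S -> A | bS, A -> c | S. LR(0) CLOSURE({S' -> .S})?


Start: S' -> .S
For each item with dot before a nonterminal B, add B -> .γ for every B-production
Closure: [S' -> .S, S -> .A, S -> .bS, A -> .c, A -> .S]


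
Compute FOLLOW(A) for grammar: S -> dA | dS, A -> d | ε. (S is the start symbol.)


$ ∈ FOLLOW(S). For each A -> αBβ: add FIRST(β)\{ε} to FOLLOW(B); if β nullable, add FOLLOW(A).
FOLLOW(A) = {$}


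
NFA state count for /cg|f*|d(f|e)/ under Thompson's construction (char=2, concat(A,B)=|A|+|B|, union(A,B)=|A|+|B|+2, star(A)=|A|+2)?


Syntax tree has 6 char leaf(s), 3 union(s), 1 star(s)
chars contribute 6×2 = 12; each union adds +2; each star adds +2
Total: 12 + 6 + 2 = 20 states


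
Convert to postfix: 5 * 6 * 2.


Left to right (same or higher precedence on left)
Postfix: 5 6 * 2 *


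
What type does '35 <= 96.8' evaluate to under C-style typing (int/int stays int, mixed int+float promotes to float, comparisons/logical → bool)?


Operand types: int <= float
Rule: comparison yields bool
Result type: bool


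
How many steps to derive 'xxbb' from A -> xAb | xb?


Derivation: A => xAb => xxbb
Steps: 2


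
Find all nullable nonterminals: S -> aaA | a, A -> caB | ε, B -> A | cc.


A nonterminal is nullable iff some alternative derives ε (directly, or every symbol in it is nullable)
Nullable: {A, B}


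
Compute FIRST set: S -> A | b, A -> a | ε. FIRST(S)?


Per alternative of S: FIRST(A) = {a, ε}; FIRST(b) = {b}
FIRST(S) = {a, b, ε}


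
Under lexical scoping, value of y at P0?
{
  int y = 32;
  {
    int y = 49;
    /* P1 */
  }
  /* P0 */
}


y declared in the same block as P0
y = 32


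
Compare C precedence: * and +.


'*' is multiplicative (level 10); '+' is additive (level 9)
Higher level binds tighter
'*' has higher precedence than '+'


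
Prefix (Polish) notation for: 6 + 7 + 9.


left-to-right (same/higher precedence on left): tree is (+ (+ 6 7) 9)
Prefix: + + 6 7 9


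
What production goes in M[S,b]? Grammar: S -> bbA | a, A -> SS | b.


For [S, b]: 'b' ∈ FIRST(bbA)
Entry: S -> bbA


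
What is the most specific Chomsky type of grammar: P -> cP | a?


Right-linear: every RHS is a terminal or a terminal followed by one nonterminal
Classification: Type 3 (Regular)


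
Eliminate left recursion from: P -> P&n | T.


Left-recursive alternatives: P&n; non-recursive: T
Introduce P': P -> TP', P' -> &nP' | ε


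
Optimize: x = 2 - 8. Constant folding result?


2 - 8 = -6 at compile time
Optimized: x = -6


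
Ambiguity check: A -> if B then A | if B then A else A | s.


dangling else: 'if B then if B then s else s' parses two ways
Ambiguous


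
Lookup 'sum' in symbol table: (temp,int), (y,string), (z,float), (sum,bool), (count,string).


Lookup 'sum' → type bool


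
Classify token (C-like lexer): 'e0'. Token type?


Pattern: letter/underscore followed by alphanumerics, not a keyword
Type: IDENTIFIER


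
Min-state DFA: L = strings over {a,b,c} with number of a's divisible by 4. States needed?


Track (count of a) mod 4: states 0..3, accept at 0
Minimal DFA: 4 states


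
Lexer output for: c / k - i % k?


Scan left to right, longest-match per lexeme
Tokens: ID(c), OP(/), ID(k), OP(-), ID(i), OP(%), ID(k)


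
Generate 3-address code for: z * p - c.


Break into single-operator statements:
t1 = z * p
t2 = t1 - c


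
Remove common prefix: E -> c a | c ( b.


Common prefix: 'c'
Factored: E -> c E', E' -> a | ( b


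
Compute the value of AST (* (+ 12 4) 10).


Evaluate inner: (+ 12 4) = 16
Evaluate root: (* 16 10) = 160
Result: 160


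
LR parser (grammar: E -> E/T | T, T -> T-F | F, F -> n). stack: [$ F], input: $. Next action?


'F' (not preceded by T-) is the handle for T -> F
Action: reduce (T -> F)


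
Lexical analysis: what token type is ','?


Pattern: delimiter/punctuation
Type: PUNCTUATION


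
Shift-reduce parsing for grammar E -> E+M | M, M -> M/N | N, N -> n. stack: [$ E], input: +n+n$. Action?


shift '+' to continue E -> E+M
Action: shift


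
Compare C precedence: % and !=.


'%' is multiplicative (level 10); '!=' is equality (level 6)
Higher level binds tighter
'%' has higher precedence than '!='


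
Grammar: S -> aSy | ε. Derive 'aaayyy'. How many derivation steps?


Derivation: S => aSy => aaSyy => aaaSyyy => aaayyy
Steps: 4


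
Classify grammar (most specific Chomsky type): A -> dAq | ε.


Single nonterminal LHS, but d^n q^n is not regular
Classification: Type 2 (Context-Free)


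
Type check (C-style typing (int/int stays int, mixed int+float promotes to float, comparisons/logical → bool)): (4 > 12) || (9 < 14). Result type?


Operand types: bool || bool
Rule: logical operators take bool operands and yield bool
Result type: bool


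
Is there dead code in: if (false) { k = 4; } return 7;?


condition is constant false, so the whole block is unreachable
Dead: 'if (false) { k = 4; }'


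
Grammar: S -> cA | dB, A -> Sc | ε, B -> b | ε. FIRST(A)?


Per alternative of A: FIRST(Sc) = {c, d}; FIRST(ε) = {ε}
FIRST(A) = {c, d, ε}


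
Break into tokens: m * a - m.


Scan left to right, longest-match per lexeme
Tokens: ID(m), OP(*), ID(a), OP(-), ID(m)


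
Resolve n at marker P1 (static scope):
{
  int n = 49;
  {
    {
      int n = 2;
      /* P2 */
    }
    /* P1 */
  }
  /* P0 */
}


P1's block does not declare n; resolves to the enclosing declaration at depth 0
n = 49


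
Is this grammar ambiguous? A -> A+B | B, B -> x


precedence layered via separate nonterminal B: deterministic
Unambiguous


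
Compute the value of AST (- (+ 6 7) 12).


Evaluate inner: (+ 6 7) = 13
Evaluate root: (- 13 12) = 1
Result: 1


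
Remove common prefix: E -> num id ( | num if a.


Common prefix: 'num'
Factored: E -> num E', E' -> id ( | if a


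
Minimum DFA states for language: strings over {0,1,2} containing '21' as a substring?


KMP-style automaton: 2 progress states + 1 absorbing accept = 3
Minimal DFA: 3 states


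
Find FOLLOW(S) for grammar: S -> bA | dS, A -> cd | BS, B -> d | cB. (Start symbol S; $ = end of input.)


$ ∈ FOLLOW(S). For each A -> αBβ: add FIRST(β)\{ε} to FOLLOW(B); if β nullable, add FOLLOW(A).
FOLLOW(S) = {$}


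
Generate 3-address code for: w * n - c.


Break into single-operator statements:
t1 = w * n
t2 = t1 - c


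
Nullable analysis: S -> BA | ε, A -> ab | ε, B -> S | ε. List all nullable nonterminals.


A nonterminal is nullable iff some alternative derives ε (directly, or every symbol in it is nullable)
Nullable: {A, B, S}


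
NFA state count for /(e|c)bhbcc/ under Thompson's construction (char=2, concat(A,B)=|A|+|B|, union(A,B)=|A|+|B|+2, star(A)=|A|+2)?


Syntax tree has 7 char leaf(s), 1 union(s), 0 star(s)
chars contribute 7×2 = 14; each union adds +2; each star adds +2
Total: 14 + 2 + 0 = 16 states


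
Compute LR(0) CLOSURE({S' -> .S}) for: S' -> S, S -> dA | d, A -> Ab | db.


Start: S' -> .S
For each item with dot before a nonterminal B, add B -> .γ for every B-production
Closure: [S' -> .S, S -> .dA, S -> .d]


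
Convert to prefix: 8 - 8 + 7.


left-to-right (same/higher precedence on left): tree is (+ (- 8 8) 7)
Prefix: + - 8 8 7


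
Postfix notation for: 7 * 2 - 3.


Left to right (same or higher precedence on left)
Postfix: 7 2 * 3 -


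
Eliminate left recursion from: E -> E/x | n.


Left-recursive alternatives: E/x; non-recursive: n
Introduce E': E -> nE', E' -> /xE' | ε


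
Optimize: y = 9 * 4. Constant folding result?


9 * 4 = 36 at compile time
Optimized: y = 36


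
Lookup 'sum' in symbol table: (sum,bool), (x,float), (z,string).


Lookup 'sum' → type bool


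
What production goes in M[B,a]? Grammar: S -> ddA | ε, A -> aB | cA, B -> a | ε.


For [B, a]: 'a' ∈ FIRST(a)
Entry: B -> a


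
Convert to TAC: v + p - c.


Break into single-operator statements:
t1 = v + p
t2 = t1 - c


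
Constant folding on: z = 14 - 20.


14 - 20 = -6 at compile time
Optimized: z = -6


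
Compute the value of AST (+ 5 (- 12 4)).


Evaluate inner: (- 12 4) = 8
Evaluate root: (+ 5 8) = 13
Result: 13


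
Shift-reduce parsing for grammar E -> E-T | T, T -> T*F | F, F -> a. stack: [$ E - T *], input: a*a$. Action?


no handle; shift 'a'
Action: shift


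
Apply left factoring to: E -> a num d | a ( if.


Common prefix: 'a'
Factored: E -> a E', E' -> num d | ( if


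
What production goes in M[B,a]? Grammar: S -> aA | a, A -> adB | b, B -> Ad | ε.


For [B, a]: 'a' ∈ FIRST(Ad)
Entry: B -> Ad


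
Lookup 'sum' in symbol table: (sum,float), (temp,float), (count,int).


Lookup 'sum' → type float


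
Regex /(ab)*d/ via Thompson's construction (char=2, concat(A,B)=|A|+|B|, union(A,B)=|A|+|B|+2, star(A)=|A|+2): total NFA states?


Syntax tree has 3 char leaf(s), 0 union(s), 1 star(s)
chars contribute 3×2 = 6; each union adds +2; each star adds +2
Total: 6 + 0 + 2 = 8 states


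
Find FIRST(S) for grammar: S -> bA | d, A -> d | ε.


Per alternative of S: FIRST(bA) = {b}; FIRST(d) = {d}
FIRST(S) = {b, d}


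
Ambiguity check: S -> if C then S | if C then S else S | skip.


dangling else: 'if C then if C then skip else skip' parses two ways
Ambiguous


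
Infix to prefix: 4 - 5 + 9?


left-to-right (same/higher precedence on left): tree is (+ (- 4 5) 9)
Prefix: + - 4 5 9


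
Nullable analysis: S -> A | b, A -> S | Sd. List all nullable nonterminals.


A nonterminal is nullable iff some alternative derives ε (directly, or every symbol in it is nullable)
Nullable: {}


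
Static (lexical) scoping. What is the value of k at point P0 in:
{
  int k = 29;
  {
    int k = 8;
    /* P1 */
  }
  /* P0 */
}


k declared in the same block as P0
k = 29


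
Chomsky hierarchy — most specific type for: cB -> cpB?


LHS has context (more than one symbol) and |LHS| ≤ |RHS|
Classification: Type 1 (Context-Sensitive)


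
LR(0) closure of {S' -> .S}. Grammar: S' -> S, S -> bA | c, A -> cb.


Start: S' -> .S
For each item with dot before a nonterminal B, add B -> .γ for every B-production
Closure: [S' -> .S, S -> .bA, S -> .c]


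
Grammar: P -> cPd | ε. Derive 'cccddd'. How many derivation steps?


Derivation: P => cPd => ccPdd => cccPddd => cccddd
Steps: 4


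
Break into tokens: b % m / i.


Scan left to right, longest-match per lexeme
Tokens: ID(b), OP(%), ID(m), OP(/), ID(i)


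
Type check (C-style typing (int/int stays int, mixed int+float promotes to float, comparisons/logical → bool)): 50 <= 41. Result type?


Operand types: int <= int
Rule: comparison yields bool
Result type: bool


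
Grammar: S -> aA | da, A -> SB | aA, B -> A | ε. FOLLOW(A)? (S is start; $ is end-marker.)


$ ∈ FOLLOW(S). For each A -> αBβ: add FIRST(β)\{ε} to FOLLOW(B); if β nullable, add FOLLOW(A).
FOLLOW(A) = {$, a, d}


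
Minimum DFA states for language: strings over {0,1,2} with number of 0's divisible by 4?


Track (count of 0) mod 4: states 0..3, accept at 0
Minimal DFA: 4 states


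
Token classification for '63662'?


Pattern: digits only
Type: INTEGER_LITERAL


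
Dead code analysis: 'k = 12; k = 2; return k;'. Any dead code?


first assignment to k is overwritten before any read
Dead: 'k = 12'


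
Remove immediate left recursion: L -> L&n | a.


Left-recursive alternatives: L&n; non-recursive: a
Introduce L': L -> aL', L' -> &nL' | ε


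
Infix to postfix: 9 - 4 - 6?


Left to right (same or higher precedence on left)
Postfix: 9 4 - 6 -


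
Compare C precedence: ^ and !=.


'!=' is equality (level 6); '^' is bitwise XOR (level 4)
Higher level binds tighter
'!=' has higher precedence than '^'


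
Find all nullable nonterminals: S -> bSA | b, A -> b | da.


A nonterminal is nullable iff some alternative derives ε (directly, or every symbol in it is nullable)
Nullable: {}


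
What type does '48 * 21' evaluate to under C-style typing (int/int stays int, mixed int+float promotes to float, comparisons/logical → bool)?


Operand types: int * int
Rule: mixed int/float promotes to float; int/int stays int
Result type: int


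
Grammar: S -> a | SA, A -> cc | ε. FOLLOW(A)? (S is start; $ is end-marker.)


$ ∈ FOLLOW(S). For each A -> αBβ: add FIRST(β)\{ε} to FOLLOW(B); if β nullable, add FOLLOW(A).
FOLLOW(A) = {$, c}


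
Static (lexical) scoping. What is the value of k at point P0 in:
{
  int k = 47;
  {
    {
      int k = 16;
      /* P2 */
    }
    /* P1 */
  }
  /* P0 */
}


k declared in the same block as P0
k = 47


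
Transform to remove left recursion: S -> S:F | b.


Left-recursive alternatives: S:F; non-recursive: b
Introduce S': S -> bS', S' -> :FS' | ε


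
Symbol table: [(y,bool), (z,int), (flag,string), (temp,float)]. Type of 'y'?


Lookup 'y' → type bool


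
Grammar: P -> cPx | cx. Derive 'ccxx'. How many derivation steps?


Derivation: P => cPx => ccxx
Steps: 2


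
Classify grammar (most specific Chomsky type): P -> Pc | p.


Left-linear: every RHS is a terminal or one nonterminal followed by a terminal
Classification: Type 3 (Regular)


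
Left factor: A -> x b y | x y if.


Common prefix: 'x'
Factored: A -> x A', A' -> b y | y if


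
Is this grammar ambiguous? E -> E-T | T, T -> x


precedence layered via separate nonterminal T: deterministic
Unambiguous


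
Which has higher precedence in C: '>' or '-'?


'-' is additive (level 9); '>' is relational (level 7)
Higher level binds tighter
'-' has higher precedence than '>'


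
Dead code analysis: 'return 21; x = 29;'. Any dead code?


statement follows a return and is unreachable
Dead: 'x = 29'


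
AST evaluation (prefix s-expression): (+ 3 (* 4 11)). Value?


Evaluate inner: (* 4 11) = 44
Evaluate root: (+ 3 44) = 47
Result: 47


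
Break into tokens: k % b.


Scan left to right, longest-match per lexeme
Tokens: ID(k), OP(%), ID(b)


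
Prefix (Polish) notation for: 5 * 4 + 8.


left-to-right (same/higher precedence on left): tree is (+ (* 5 4) 8)
Prefix: + * 5 4 8


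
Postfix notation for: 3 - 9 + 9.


Left to right (same or higher precedence on left)
Postfix: 3 9 - 9 +


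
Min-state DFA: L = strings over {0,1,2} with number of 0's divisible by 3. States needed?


Track (count of 0) mod 3: states 0..2, accept at 0
Minimal DFA: 3 states


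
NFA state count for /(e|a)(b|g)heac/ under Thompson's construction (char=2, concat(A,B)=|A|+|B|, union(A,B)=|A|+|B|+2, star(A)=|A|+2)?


Syntax tree has 8 char leaf(s), 2 union(s), 0 star(s)
chars contribute 8×2 = 16; each union adds +2; each star adds +2
Total: 16 + 4 + 0 = 20 states


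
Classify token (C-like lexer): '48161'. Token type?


Pattern: digits only
Type: INTEGER_LITERAL


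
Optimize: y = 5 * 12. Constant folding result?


5 * 12 = 60 at compile time
Optimized: y = 60


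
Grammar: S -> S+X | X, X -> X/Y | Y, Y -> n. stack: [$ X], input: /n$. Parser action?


shift '/' to continue X -> X/Y
Action: shift


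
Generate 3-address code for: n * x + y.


Break into single-operator statements:
t1 = n * x
t2 = t1 + y


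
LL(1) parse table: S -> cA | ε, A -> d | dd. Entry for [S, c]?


For [S, c]: 'c' ∈ FIRST(cA)
Entry: S -> cA


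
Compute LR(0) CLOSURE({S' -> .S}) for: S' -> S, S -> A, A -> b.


Start: S' -> .S
For each item with dot before a nonterminal B, add B -> .γ for every B-production
Closure: [S' -> .S, S -> .A, A -> .b]


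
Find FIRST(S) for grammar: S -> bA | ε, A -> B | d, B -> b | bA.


Per alternative of S: FIRST(bA) = {b}; FIRST(ε) = {ε}
FIRST(S) = {b, ε}


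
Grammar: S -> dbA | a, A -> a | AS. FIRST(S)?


Per alternative of S: FIRST(dbA) = {d}; FIRST(a) = {a}
FIRST(S) = {a, d}


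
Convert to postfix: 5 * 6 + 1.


Left to right (same or higher precedence on left)
Postfix: 5 6 * 1 +


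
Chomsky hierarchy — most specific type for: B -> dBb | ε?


Single nonterminal LHS, but d^n b^n is not regular
Classification: Type 2 (Context-Free)


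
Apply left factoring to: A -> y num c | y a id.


Common prefix: 'y'
Factored: A -> y A', A' -> num c | a id


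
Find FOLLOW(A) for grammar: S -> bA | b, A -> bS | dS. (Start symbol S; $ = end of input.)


$ ∈ FOLLOW(S). For each A -> αBβ: add FIRST(β)\{ε} to FOLLOW(B); if β nullable, add FOLLOW(A).
FOLLOW(A) = {$}


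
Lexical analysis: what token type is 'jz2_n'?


Pattern: letter/underscore followed by alphanumerics, not a keyword
Type: IDENTIFIER


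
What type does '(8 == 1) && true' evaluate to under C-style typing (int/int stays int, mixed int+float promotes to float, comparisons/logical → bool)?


Operand types: bool && bool
Rule: logical operators take bool operands and yield bool
Result type: bool


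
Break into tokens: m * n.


Scan left to right, longest-match per lexeme
Tokens: ID(m), OP(*), ID(n)


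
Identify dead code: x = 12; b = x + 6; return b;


x is read by b's definition; b is returned
No dead code


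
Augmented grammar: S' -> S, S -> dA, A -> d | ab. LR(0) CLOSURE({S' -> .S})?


Start: S' -> .S
For each item with dot before a nonterminal B, add B -> .γ for every B-production
Closure: [S' -> .S, S -> .dA]


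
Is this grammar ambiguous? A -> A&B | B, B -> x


precedence layered via separate nonterminal B: deterministic
Unambiguous


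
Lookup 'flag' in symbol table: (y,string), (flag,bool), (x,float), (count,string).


Lookup 'flag' → type bool


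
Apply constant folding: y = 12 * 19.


12 * 19 = 228 at compile time
Optimized: y = 228


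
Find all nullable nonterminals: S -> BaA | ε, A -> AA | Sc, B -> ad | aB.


A nonterminal is nullable iff some alternative derives ε (directly, or every symbol in it is nullable)
Nullable: {S}


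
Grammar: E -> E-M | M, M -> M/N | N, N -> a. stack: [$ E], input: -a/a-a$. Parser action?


shift '-' to continue E -> E-M
Action: shift


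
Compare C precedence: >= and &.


'>=' is relational (level 7); '&' is bitwise AND (level 5)
Higher level binds tighter
'>=' has higher precedence than '&'


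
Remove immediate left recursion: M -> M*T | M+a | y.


Left-recursive alternatives: M*T, M+a; non-recursive: y
Introduce M': M -> yM', M' -> *TM' | +aM' | ε


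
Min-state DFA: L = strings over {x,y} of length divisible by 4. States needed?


Track length mod 4: states 0..3, accept at 0
Minimal DFA: 4 states


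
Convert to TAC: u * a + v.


Break into single-operator statements:
t1 = u * a
t2 = t1 + v


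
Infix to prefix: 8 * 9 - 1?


left-to-right (same/higher precedence on left): tree is (- (* 8 9) 1)
Prefix: - * 8 9 1


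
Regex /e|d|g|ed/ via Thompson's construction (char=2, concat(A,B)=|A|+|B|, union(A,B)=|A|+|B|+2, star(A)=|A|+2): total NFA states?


Syntax tree has 5 char leaf(s), 3 union(s), 0 star(s)
chars contribute 5×2 = 10; each union adds +2; each star adds +2
Total: 10 + 6 + 0 = 16 states


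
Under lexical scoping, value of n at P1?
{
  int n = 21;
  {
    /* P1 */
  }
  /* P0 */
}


P1's block does not declare n; resolves to the enclosing declaration at depth 0
n = 21


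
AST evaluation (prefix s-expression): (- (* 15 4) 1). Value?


Evaluate inner: (* 15 4) = 60
Evaluate root: (- 60 1) = 59
Result: 59


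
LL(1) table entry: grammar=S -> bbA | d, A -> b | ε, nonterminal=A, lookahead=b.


For [A, b]: 'b' ∈ FIRST(b)
Entry: A -> b


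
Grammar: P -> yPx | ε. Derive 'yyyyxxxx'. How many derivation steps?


Derivation: P => yPx => yyPxx => yyyPxxx => yyyyPxxxx => yyyyxxxx
Steps: 5


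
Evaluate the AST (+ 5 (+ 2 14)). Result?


Evaluate inner: (+ 2 14) = 16
Evaluate root: (+ 5 16) = 21
Result: 21


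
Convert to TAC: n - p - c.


Break into single-operator statements:
t1 = n - p
t2 = t1 - c


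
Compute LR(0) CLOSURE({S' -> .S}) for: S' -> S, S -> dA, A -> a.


Start: S' -> .S
For each item with dot before a nonterminal B, add B -> .γ for every B-production
Closure: [S' -> .S, S -> .dA]


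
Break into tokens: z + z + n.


Scan left to right, longest-match per lexeme
Tokens: ID(z), OP(+), ID(z), OP(+), ID(n)


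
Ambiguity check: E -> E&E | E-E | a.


'a&a-a' has two parse trees (no precedence encoded between & and -)
Ambiguous


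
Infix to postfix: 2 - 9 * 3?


* has higher precedence, evaluate 9*3 first
Postfix: 2 9 3 * -


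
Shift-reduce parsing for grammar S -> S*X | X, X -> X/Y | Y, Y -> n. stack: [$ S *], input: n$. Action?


no handle ('S*' is not any RHS); shift 'n'
Action: shift


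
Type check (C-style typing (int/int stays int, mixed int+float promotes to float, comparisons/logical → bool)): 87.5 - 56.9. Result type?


Operand types: float - float
Rule: mixed int/float promotes to float; int/int stays int
Result type: float


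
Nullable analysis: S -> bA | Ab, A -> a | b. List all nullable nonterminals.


A nonterminal is nullable iff some alternative derives ε (directly, or every symbol in it is nullable)
Nullable: {}


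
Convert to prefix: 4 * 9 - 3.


left-to-right (same/higher precedence on left): tree is (- (* 4 9) 3)
Prefix: - * 4 9 3


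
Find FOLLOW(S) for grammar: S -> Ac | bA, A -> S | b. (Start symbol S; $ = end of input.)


$ ∈ FOLLOW(S). For each A -> αBβ: add FIRST(β)\{ε} to FOLLOW(B); if β nullable, add FOLLOW(A).
FOLLOW(S) = {$, c}


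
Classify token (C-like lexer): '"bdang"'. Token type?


Pattern: double-quoted sequence
Type: STRING_LITERAL


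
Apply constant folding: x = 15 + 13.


15 + 13 = 28 at compile time
Optimized: x = 28


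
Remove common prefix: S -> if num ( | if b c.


Common prefix: 'if'
Factored: S -> if S', S' -> num ( | b c


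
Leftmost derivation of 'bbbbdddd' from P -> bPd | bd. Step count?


Derivation: P => bPd => bbPdd => bbbPddd => bbbbdddd
Steps: 4


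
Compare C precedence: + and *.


'*' is multiplicative (level 10); '+' is additive (level 9)
Higher level binds tighter
'*' has higher precedence than '+'


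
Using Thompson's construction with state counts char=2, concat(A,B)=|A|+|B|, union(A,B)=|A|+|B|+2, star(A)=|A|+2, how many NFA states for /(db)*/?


Syntax tree has 2 char leaf(s), 0 union(s), 1 star(s)
chars contribute 2×2 = 4; each union adds +2; each star adds +2
Total: 4 + 0 + 2 = 6 states


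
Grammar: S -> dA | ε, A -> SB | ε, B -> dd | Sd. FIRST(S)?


Per alternative of S: FIRST(dA) = {d}; FIRST(ε) = {ε}
FIRST(S) = {d, ε}


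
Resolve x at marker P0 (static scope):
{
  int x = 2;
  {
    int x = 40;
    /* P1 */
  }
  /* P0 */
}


x declared in the same block as P0
x = 2


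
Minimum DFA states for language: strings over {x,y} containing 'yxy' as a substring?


KMP-style automaton: 3 progress states + 1 absorbing accept = 4
Minimal DFA: 4 states


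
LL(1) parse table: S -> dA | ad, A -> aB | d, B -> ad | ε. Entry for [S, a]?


For [S, a]: 'a' ∈ FIRST(ad)
Entry: S -> ad


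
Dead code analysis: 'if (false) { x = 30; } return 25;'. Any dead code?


condition is constant false, so the whole block is unreachable
Dead: 'if (false) { x = 30; }'


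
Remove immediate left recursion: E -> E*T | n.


Left-recursive alternatives: E*T; non-recursive: n
Introduce E': E -> nE', E' -> *TE' | ε


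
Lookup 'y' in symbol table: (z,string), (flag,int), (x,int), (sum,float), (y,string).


Lookup 'y' → type string


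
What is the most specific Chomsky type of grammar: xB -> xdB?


LHS has context (more than one symbol) and |LHS| ≤ |RHS|
Classification: Type 1 (Context-Sensitive)


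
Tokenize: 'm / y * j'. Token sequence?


Scan left to right, longest-match per lexeme
Tokens: ID(m), OP(/), ID(y), OP(*), ID(j)


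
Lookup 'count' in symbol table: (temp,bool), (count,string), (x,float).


Lookup 'count' → type string


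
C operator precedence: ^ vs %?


'%' is multiplicative (level 10); '^' is bitwise XOR (level 4)
Higher level binds tighter
'%' has higher precedence than '^'


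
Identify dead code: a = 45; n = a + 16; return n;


a is read by n's definition; n is returned
No dead code


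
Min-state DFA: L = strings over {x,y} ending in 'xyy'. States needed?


Track the longest suffix of input matching a prefix of 'xyy': 4 classes (prefixes of length 0..3)
Minimal DFA: 4 states


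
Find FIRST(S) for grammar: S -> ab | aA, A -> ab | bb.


Per alternative of S: FIRST(ab) = {a}; FIRST(aA) = {a}
FIRST(S) = {a}


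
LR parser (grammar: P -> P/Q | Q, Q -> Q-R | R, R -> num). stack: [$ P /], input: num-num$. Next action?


no handle ('P/' is not any RHS); shift 'num'
Action: shift


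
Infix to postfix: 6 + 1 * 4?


* has higher precedence, evaluate 1*4 first
Postfix: 6 1 4 * +


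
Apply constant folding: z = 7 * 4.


7 * 4 = 28 at compile time
Optimized: z = 28


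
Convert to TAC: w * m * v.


Break into single-operator statements:
t1 = w * m
t2 = t1 * v


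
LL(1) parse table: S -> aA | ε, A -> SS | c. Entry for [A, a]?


For [A, a]: 'a' ∈ FIRST(SS)
Entry: A -> SS


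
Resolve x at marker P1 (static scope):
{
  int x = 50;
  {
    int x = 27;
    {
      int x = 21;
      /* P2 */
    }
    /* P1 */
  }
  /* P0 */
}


x declared in the same block as P1
x = 27


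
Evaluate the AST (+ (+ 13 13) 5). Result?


Evaluate inner: (+ 13 13) = 26
Evaluate root: (+ 26 5) = 31
Result: 31


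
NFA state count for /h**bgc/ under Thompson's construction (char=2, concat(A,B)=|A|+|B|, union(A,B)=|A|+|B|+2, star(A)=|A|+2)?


Syntax tree has 4 char leaf(s), 0 union(s), 2 star(s)
chars contribute 4×2 = 8; each union adds +2; each star adds +2
Total: 8 + 0 + 4 = 12 states


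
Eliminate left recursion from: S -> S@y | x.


Left-recursive alternatives: S@y; non-recursive: x
Introduce S': S -> xS', S' -> @yS' | ε
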